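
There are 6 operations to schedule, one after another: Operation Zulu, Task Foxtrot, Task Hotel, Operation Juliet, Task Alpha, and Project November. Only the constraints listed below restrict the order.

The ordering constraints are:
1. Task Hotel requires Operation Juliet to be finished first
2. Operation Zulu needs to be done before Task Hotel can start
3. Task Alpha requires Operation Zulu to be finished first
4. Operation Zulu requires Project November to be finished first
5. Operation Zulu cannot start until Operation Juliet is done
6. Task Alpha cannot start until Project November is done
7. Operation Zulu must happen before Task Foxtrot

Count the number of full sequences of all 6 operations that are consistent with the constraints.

The operations with no prerequisites are Operation Juliet, Project November; any of them can be placed first.
Counting all ways to extend the partial order to a total order gives 12.

12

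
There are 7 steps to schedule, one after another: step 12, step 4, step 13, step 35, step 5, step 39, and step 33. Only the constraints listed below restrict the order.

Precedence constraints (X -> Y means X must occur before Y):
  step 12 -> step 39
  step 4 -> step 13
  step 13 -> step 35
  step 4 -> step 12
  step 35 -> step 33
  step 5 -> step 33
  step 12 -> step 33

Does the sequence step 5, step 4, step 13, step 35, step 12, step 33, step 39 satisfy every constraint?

Yes

Checking each listed constraint against this order: for instance, step 5 is in position 1 and step 33 in position 6, so that constraint holds — and the remaining constraints check out the same way.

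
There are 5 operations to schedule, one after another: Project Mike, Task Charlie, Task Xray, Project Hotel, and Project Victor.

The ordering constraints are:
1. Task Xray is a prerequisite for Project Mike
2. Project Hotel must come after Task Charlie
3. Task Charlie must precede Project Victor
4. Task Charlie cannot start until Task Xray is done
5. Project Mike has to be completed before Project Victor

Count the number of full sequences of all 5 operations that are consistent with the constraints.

5

Only Task Xray has no prerequisites, so it must go first.
Enumerating by repeatedly choosing an available operation (one whose prerequisites are all placed) gives 5 distinct complete orderings.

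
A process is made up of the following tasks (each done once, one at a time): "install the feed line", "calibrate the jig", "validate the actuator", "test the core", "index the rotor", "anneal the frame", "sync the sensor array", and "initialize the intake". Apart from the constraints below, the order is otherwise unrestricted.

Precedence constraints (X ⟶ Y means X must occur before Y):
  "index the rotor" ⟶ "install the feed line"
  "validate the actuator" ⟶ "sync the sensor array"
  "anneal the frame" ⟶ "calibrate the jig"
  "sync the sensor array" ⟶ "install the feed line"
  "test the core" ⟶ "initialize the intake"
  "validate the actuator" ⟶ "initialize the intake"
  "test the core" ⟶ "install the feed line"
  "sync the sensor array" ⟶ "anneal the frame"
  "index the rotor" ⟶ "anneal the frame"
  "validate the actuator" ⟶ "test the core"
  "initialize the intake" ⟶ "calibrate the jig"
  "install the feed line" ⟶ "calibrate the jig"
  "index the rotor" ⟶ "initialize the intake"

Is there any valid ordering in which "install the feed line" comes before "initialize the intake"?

Yes

Nothing in the constraints forces "initialize the intake" before "install the feed line" — there is no chain from "initialize the intake" to "install the feed line".
So a valid ordering placing "install the feed line" earlier than "initialize the intake" exists.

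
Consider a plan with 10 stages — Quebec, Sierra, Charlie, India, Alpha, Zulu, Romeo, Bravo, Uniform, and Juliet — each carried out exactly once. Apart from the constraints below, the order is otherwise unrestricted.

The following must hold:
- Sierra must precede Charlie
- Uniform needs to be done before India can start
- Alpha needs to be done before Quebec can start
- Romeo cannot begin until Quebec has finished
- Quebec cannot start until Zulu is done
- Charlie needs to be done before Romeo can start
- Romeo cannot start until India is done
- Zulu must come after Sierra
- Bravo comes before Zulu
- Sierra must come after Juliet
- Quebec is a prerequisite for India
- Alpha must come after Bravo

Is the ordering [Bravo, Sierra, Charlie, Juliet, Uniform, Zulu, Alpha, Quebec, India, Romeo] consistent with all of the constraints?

No

The sequence places Sierra ahead of Juliet.
Since Juliet is required before Sierra, the ordering is invalid.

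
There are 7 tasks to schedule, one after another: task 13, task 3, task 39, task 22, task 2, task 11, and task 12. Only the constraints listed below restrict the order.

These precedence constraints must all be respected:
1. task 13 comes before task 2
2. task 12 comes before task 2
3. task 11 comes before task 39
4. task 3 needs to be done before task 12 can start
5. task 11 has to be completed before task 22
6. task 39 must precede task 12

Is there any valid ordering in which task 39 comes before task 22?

Yes

Nothing in the constraints forces task 22 before task 39 — there is no chain from task 22 to task 39.
That means at least one valid schedule has task 39 before task 22.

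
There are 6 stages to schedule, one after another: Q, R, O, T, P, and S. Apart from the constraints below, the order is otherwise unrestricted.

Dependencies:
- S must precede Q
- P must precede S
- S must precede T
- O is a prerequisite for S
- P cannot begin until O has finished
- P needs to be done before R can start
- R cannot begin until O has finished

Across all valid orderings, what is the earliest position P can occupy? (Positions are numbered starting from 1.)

Working backwards through the constraints from P, its only required predecessor is O.
So at minimum 1 stage comes before P, putting P no earlier than position 2. That position is achievable by scheduling exactly that predecessor first.

2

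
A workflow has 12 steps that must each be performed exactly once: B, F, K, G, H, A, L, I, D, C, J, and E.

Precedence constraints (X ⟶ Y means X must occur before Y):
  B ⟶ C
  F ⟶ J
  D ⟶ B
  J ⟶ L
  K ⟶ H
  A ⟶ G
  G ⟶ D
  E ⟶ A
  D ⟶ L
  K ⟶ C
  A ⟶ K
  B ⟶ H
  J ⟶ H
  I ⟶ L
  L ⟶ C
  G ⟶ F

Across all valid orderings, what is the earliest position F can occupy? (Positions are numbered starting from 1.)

Every step that must precede F has to come before it. Tracing all chains that end at F, those steps are: G, A, E — 3 in total.
With 3 mandatory predecessors, the earliest F can sit is position 3+1 = 4, and placing just those 3 first achieves it.

4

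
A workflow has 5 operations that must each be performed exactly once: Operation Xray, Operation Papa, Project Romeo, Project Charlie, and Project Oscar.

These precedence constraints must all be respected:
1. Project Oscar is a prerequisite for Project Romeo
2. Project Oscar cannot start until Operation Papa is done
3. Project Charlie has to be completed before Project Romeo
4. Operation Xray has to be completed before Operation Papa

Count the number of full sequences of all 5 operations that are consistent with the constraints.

4

2 operations have no prerequisites (Operation Xray, Project Charlie), so any of them could come first.
Enumerating by repeatedly choosing an available operation (one whose prerequisites are all placed) gives 4 distinct complete orderings.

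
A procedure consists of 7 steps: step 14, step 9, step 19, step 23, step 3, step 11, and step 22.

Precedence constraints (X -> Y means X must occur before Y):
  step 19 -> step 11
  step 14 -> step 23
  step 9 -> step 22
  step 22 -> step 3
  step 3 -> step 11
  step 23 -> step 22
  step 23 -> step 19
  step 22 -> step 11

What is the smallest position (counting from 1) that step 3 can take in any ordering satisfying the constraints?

5

Working backwards through the constraints from step 3, its full set of required predecessors is step 14, step 9, step 23, step 22 — 4 of them.
With 4 mandatory predecessors, the earliest step 3 can sit is position 4+1 = 5, and placing just those 4 first achieves it.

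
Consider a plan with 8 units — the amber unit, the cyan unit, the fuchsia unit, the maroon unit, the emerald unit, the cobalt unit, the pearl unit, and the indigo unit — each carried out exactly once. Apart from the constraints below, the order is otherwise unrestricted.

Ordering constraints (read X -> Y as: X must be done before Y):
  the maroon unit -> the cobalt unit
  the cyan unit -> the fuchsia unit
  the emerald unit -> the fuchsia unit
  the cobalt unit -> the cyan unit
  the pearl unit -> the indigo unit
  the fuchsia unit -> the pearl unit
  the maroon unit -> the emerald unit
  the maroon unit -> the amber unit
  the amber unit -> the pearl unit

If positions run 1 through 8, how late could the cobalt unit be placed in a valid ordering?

4

Following every chain forward from the cobalt unit, the units that must come later are the cyan unit, the fuchsia unit, the pearl unit, the indigo unit — 4 of them.
So at least 4 units follow the cobalt unit, putting the cobalt unit no later than position 4. That position is achievable by scheduling everything else first.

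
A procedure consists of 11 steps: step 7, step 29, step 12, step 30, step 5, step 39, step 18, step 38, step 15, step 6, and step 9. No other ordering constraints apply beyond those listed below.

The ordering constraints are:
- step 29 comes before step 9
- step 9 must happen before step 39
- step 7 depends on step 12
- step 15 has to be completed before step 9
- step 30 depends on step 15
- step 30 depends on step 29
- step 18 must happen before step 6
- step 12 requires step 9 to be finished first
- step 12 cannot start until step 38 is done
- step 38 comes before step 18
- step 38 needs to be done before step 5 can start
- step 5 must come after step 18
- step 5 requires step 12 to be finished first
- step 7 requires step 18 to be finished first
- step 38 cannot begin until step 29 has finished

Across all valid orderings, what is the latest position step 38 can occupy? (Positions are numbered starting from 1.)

Every step that must follow step 38 has to come after it. Tracing all chains starting from step 38, those steps are: step 7, step 12, step 5, step 18, step 6 — 5 in total.
With 5 mandatory successors out of 11 steps total, the latest slot for step 38 is 11−5 = 6, and it's reachable by doing all non-successors before step 38.

6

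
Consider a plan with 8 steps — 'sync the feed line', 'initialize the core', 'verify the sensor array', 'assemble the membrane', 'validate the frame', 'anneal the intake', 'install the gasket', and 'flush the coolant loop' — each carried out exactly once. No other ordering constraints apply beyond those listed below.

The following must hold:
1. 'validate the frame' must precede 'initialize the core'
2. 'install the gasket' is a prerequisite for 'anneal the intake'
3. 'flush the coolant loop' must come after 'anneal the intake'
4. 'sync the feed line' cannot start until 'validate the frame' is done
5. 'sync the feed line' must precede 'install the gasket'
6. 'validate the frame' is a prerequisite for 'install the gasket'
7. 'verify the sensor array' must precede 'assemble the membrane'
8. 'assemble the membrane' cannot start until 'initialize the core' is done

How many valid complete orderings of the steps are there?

85

2 steps have no prerequisites ('verify the sensor array', 'validate the frame'), so any of them could come first.
Systematically extending each partial ordering one step at a time and counting, there are 85 complete orderings.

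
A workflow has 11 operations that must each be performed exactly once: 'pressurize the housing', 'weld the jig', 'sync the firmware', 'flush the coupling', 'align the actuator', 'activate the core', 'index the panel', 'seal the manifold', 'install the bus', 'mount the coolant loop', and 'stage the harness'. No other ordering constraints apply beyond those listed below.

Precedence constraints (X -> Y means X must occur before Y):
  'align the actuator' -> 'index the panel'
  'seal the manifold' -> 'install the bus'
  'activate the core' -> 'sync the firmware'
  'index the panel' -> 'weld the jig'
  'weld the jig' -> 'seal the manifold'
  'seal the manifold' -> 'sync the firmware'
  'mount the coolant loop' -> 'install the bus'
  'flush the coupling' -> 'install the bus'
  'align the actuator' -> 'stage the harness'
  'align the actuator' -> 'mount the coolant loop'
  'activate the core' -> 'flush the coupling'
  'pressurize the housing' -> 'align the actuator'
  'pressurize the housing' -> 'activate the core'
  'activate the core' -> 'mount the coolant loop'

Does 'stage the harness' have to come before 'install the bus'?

Nothing in the constraints links 'stage the harness' and 'install the bus'; they are unordered relative to each other.
A valid ordering placing 'install the bus' before 'stage the harness' exists, so the answer is no.

No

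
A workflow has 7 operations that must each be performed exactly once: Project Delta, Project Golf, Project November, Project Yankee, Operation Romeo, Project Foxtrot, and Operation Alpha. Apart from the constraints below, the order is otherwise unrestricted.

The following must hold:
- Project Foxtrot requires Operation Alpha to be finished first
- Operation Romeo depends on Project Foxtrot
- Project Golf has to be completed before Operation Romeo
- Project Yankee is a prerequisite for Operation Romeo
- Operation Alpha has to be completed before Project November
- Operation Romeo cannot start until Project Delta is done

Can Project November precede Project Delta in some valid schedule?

Yes

The constraints leave Project November and Project Delta unordered relative to each other; nothing requires Project Delta earlier.
So a valid ordering placing Project November earlier than Project Delta exists.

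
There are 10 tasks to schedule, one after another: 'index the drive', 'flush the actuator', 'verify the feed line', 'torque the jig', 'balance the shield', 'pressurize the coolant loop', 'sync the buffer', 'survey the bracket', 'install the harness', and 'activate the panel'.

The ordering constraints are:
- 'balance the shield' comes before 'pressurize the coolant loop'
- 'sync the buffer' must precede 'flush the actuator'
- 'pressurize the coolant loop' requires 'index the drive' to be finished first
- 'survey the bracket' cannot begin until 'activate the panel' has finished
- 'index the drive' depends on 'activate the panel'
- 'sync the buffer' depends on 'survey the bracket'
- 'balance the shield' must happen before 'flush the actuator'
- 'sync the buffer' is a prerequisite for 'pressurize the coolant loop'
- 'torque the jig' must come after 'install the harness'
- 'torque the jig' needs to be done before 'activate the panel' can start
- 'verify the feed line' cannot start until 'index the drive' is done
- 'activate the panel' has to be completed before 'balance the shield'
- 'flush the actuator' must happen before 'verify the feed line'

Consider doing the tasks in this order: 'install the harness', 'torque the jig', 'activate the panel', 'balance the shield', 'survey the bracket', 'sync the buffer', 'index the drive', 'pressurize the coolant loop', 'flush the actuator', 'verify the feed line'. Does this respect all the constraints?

Yes

Every stated constraint is respected: 'balance the shield' sits at position 4, ahead of 'flush the actuator' at position 9, and each of the other listed pairs likewise has the predecessor earlier in the sequence.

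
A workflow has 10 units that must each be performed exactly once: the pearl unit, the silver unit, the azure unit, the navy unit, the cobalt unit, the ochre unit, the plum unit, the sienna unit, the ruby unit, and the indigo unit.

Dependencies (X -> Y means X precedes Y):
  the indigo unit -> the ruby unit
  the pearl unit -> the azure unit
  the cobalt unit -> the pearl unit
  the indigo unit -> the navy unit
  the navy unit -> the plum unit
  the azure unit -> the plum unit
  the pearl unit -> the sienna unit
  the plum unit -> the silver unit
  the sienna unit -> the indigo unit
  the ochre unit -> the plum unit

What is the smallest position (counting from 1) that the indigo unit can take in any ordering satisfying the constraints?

Working backwards through the constraints from the indigo unit, its full set of required predecessors is the pearl unit, the cobalt unit, the sienna unit — 3 of them.
So at minimum 3 units come before the indigo unit, putting the indigo unit no earlier than position 4. That position is achievable by scheduling exactly those predecessors first.

4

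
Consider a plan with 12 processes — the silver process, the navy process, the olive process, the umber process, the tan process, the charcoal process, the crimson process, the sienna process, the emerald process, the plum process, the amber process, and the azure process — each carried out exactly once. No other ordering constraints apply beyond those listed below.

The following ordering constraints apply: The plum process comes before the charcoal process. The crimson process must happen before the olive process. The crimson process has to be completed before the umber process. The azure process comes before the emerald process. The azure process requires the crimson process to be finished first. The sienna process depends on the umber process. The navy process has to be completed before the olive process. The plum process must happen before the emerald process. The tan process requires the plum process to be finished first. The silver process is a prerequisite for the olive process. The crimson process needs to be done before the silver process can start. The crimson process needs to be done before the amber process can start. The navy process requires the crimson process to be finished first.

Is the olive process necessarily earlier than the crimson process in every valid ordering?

No

The constraints actually force the crimson process before the olive process (via the crimson process → the olive process), not the other way around.
So the olive process never precedes the crimson process.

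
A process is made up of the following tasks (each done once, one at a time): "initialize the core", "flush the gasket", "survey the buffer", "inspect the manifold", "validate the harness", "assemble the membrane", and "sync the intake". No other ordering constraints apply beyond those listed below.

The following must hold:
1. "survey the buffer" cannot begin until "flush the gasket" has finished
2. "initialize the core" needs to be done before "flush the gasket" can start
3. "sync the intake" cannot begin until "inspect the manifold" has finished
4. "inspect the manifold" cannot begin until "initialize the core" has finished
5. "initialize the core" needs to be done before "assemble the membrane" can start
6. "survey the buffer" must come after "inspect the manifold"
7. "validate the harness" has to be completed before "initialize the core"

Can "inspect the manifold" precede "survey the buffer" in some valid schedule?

Yes

Every valid ordering already has "inspect the manifold" before "survey the buffer" (the constraints require it), so in particular at least one does.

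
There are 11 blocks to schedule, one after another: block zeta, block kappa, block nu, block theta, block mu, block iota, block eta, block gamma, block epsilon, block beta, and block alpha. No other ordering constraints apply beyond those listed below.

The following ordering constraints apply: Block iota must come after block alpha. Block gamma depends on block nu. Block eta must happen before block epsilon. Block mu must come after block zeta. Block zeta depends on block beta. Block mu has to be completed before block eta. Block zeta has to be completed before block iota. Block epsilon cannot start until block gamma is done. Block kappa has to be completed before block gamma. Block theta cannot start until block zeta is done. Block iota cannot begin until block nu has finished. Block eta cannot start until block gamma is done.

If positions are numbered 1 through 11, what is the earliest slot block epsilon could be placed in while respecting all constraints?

Every block that must precede block epsilon has to come before it. Tracing all chains that end at block epsilon, those blocks are: block zeta, block kappa, block nu, block mu, block eta, block gamma, block beta — 7 in total.
With 7 mandatory predecessors, the earliest block epsilon can sit is position 7+1 = 8, and placing just those 7 first achieves it.

8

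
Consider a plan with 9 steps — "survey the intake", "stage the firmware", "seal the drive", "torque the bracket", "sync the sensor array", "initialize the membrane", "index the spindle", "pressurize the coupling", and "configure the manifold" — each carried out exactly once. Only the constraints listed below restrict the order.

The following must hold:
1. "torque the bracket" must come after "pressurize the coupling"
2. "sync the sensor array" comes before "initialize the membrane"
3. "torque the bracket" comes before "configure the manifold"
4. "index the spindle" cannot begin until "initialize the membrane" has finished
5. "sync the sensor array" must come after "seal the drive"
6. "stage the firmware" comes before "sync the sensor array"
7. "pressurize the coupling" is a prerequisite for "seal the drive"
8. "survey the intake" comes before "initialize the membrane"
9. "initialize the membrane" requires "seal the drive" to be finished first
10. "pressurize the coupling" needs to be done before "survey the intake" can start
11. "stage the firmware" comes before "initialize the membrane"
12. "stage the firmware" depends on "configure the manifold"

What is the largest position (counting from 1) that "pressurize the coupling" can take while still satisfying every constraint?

The steps that are forced after "pressurize the coupling", directly or by a chain of constraints, are "survey the intake", "stage the firmware", "seal the drive", "torque the bracket", "sync the sensor array", "initialize the membrane", "index the spindle", "configure the manifold". That's 8 steps.
With 8 mandatory successors out of 9 steps total, the latest slot for "pressurize the coupling" is 9−8 = 1, and it's reachable by doing all non-successors before "pressurize the coupling".

1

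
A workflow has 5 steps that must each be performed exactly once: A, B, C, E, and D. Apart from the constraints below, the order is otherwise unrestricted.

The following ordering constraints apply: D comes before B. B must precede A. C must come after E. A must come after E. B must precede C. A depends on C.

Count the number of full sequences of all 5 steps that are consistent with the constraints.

2 steps have no prerequisites (E, D), so any of them could come first.
Systematically extending each partial ordering one step at a time and counting, there are 3 complete orderings.

3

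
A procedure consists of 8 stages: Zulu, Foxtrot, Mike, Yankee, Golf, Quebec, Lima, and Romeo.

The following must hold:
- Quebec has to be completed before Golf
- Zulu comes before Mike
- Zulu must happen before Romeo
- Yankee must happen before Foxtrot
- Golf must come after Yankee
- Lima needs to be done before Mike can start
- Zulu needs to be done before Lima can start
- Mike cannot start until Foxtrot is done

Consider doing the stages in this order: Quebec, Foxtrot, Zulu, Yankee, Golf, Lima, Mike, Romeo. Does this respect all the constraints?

No

In the proposed order, Foxtrot appears before Yankee.
But one of the constraints requires Yankee before Foxtrot, so this ordering violates it.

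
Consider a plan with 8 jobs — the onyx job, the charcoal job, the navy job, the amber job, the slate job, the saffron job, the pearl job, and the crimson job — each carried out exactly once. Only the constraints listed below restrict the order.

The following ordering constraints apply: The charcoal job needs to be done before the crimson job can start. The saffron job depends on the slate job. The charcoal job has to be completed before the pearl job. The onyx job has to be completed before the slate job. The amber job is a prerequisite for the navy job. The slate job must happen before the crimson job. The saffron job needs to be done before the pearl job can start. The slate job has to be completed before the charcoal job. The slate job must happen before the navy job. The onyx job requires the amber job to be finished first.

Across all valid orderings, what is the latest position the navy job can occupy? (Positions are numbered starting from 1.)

Nothing depends on the navy job, so it can be the final job, position 8.

8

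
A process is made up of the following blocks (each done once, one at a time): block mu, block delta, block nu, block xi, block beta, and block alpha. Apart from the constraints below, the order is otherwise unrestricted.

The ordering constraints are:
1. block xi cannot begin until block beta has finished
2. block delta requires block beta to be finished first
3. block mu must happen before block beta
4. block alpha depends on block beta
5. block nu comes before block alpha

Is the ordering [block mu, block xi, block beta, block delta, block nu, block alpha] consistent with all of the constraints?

In the proposed order, block xi appears before block beta.
Since block beta is required before block xi, the ordering is invalid.

No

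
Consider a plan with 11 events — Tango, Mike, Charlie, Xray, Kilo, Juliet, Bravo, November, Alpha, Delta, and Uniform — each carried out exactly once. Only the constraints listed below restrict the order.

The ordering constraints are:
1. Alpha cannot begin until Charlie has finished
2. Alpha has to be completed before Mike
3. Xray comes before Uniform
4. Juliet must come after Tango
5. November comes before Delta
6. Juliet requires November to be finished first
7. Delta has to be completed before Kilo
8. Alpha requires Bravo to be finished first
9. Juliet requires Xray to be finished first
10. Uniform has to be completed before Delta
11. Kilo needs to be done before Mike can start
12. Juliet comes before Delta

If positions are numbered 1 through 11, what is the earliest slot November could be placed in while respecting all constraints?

November has no prerequisites at all, so it can go in position 1.

1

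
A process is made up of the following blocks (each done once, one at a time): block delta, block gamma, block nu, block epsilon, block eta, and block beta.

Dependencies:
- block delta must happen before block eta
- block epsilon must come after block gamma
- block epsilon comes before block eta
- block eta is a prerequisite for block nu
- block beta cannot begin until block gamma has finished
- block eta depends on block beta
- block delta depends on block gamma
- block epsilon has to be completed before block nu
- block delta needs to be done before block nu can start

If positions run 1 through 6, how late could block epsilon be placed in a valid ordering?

4

Following every chain forward from block epsilon, the blocks that must come later are block nu, block eta — 2 of them.
So at least 2 blocks follow block epsilon, putting block epsilon no later than position 4. That position is achievable by scheduling everything else first.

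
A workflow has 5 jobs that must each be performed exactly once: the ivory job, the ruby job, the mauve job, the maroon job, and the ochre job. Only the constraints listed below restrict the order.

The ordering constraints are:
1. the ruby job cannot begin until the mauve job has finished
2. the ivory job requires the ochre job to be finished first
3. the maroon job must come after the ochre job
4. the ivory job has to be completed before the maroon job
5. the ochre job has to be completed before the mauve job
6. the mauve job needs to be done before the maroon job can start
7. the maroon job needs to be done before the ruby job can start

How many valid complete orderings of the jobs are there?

2

The ochre job is the only job with nothing required before it, so every ordering starts there.
Enumerating by repeatedly choosing an available job (one whose prerequisites are all placed) gives 2 distinct complete orderings.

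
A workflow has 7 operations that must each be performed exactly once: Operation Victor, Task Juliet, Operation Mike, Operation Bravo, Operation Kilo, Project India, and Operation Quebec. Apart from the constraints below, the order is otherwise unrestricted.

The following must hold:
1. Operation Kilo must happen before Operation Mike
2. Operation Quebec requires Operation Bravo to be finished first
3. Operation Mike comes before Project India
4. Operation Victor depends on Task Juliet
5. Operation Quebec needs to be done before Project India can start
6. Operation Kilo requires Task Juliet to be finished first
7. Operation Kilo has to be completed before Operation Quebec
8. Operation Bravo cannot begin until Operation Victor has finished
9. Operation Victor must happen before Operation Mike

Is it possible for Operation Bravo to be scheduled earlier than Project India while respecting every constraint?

Operation Bravo is actually forced before Project India by the constraints, so certainly some valid ordering has Operation Bravo first.

Yes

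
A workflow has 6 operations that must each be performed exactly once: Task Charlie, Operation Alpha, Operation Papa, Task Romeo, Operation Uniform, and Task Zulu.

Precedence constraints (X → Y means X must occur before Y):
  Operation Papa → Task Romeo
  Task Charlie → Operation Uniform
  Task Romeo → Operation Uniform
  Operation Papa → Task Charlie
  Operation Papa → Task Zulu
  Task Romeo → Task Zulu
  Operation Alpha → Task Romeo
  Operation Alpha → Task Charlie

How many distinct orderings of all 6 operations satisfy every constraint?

10

The operations with no prerequisites are Operation Alpha, Operation Papa; any of them can be placed first.
Counting all ways to extend the partial order to a total order gives 10.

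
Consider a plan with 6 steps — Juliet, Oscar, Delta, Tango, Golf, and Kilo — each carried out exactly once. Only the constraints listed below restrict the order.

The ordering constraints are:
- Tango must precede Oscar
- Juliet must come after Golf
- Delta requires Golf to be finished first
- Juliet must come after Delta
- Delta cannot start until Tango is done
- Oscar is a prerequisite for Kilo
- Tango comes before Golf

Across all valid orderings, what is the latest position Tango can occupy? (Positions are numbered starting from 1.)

Following every chain forward from Tango, the steps that must come later are Juliet, Oscar, Delta, Golf, Kilo — 5 of them.
With 5 mandatory successors out of 6 steps total, the latest slot for Tango is 6−5 = 1, and it's reachable by doing all non-successors before Tango.

1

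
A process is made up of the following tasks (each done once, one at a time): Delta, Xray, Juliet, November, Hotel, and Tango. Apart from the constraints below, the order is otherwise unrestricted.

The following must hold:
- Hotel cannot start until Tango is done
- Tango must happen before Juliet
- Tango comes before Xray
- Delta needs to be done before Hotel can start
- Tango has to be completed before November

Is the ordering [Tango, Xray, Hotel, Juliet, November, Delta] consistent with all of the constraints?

The sequence places Hotel ahead of Delta.
That contradicts the constraint that Delta must precede Hotel.

No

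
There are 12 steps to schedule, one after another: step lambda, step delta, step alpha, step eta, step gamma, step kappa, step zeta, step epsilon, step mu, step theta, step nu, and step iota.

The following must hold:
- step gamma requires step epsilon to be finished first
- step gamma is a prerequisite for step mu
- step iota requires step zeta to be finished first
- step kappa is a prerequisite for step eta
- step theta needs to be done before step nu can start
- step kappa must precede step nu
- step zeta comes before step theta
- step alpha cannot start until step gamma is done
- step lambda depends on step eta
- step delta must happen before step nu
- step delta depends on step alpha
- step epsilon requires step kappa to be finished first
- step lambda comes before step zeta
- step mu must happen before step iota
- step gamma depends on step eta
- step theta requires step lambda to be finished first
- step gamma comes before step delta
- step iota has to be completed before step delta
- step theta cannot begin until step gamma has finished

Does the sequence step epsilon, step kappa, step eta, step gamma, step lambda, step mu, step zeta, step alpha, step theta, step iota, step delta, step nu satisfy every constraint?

Here step kappa comes after step epsilon.
That contradicts the constraint that step kappa must precede step epsilon.

No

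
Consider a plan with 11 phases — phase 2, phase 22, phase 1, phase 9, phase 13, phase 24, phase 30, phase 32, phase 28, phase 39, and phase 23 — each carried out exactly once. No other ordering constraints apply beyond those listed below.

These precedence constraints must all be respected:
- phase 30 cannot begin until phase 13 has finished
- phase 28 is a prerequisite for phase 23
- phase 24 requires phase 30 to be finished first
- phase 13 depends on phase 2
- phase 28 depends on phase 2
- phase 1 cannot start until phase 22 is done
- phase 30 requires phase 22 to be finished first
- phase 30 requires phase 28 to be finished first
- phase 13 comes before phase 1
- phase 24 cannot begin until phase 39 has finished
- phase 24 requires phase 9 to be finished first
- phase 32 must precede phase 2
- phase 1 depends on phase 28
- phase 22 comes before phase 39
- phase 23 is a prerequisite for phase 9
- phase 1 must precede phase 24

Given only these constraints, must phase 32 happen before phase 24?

Chaining the stated constraints: phase 32 → phase 2 → phase 28 → phase 1 → phase 24.
So phase 32 must precede phase 24 in any valid ordering.

Yes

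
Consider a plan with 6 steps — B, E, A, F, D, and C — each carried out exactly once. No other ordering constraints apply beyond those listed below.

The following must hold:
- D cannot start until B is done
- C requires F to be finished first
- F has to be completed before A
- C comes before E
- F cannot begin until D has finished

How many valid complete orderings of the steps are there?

3

Only B has no prerequisites, so it must go first.
Enumerating by repeatedly choosing an available step (one whose prerequisites are all placed) gives 3 distinct complete orderings.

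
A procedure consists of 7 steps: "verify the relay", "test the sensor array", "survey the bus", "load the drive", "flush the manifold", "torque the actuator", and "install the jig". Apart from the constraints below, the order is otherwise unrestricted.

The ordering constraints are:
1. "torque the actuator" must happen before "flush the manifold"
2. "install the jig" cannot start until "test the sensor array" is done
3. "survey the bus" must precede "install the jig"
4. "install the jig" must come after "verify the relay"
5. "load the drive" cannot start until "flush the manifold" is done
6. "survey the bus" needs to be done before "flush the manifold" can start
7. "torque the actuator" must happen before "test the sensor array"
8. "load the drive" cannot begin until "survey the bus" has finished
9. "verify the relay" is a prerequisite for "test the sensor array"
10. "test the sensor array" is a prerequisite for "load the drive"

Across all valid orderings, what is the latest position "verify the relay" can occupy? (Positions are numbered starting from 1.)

4

Every step that must follow "verify the relay" has to come after it. Tracing all chains starting from "verify the relay", those steps are: "test the sensor array", "load the drive", "install the jig" — 3 in total.
So at least 3 steps follow "verify the relay", putting "verify the relay" no later than position 4. That position is achievable by scheduling everything else first.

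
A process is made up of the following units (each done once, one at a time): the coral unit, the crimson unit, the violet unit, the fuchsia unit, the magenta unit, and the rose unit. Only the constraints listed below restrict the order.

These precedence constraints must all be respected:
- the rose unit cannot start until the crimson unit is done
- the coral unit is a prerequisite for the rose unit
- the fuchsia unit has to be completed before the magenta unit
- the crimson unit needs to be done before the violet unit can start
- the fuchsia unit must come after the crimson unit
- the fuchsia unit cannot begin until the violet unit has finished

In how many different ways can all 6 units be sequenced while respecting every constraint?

14

2 units have no prerequisites (the coral unit, the crimson unit), so any of them could come first.
Counting all ways to extend the partial order to a total order gives 14.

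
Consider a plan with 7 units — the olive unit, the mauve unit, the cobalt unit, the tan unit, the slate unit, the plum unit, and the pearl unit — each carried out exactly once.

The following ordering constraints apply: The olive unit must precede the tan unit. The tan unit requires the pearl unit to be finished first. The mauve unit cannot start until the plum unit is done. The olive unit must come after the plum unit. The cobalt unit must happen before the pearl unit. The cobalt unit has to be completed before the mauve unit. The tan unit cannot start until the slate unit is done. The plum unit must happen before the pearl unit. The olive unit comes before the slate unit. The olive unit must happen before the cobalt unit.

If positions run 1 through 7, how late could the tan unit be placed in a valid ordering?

7

The tan unit has no required successors, so nothing stops it from going last (position 7).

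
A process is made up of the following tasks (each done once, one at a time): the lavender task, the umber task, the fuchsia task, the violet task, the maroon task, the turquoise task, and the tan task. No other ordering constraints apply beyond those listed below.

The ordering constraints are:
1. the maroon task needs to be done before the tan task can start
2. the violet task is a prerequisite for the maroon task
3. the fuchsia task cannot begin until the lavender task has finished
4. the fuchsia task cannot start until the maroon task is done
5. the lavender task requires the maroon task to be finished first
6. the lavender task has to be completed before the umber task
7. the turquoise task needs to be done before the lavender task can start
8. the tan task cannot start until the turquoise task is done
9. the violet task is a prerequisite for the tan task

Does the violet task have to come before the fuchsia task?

Yes

Chaining the stated constraints: the violet task → the maroon task → the fuchsia task.
That forces the violet task before the fuchsia task in every valid schedule.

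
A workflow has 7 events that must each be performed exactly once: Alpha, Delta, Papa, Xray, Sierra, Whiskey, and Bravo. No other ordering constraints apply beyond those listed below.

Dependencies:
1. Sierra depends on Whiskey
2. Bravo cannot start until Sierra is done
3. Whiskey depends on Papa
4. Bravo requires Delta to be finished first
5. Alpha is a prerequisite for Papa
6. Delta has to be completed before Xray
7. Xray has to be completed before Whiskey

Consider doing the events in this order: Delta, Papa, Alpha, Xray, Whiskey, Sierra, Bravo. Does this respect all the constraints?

No

The sequence places Papa ahead of Alpha.
That contradicts the constraint that Alpha must precede Papa.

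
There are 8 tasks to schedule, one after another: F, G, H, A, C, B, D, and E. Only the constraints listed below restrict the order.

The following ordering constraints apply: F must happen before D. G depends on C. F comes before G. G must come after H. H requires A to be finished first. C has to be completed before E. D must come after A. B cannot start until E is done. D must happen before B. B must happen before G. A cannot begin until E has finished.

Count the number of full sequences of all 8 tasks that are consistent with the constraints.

13

The tasks with no prerequisites are F, C; any of them can be placed first.
Systematically extending each partial ordering one task at a time and counting, there are 13 complete orderings.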